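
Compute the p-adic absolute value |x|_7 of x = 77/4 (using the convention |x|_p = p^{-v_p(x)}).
|77/4|_7 = 1/7

Step 1 — compute v_7(x) by factoring powers of 7 out of the numerator and denominator: v_7(77/4) = 1. Step 2 — apply |x|_p = p^{-v_p(x)} = 7^{-1} = 1/7.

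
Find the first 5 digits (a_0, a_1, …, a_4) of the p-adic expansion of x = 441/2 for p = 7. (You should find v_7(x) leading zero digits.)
(a_0, …, a_4) = (0, 0, 1, 4, 3)

v_7(441/2) = 2, so a_0 = ... = a_1 = 0. Factor out: x = 7^2 · u with u = 9/2 a unit in ℤ_7. Expand u iteratively via a_{v+i} = u_i mod 7, u_{i+1} = (u_i − a_{v+i})/7:
  u_0 = 9/2;  a_2 = 1;  u_1 = (u_0 − 1)/7 = 1/2
  u_1 = 1/2;  a_3 = 4;  u_2 = (u_1 − 4)/7 = -1/2
  u_2 = -1/2;  a_4 = 3;  u_3 = (u_2 − 3)/7 = -1/2
Digits: (0, 0, 1, 4, 3).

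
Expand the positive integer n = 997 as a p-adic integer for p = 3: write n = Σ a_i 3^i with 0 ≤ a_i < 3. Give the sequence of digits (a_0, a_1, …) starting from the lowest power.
(a_0, a_1, …) = (1, 2, 2, 0, 0, 1, 1)

Repeated division by 3 gives the digits low-to-high: 997 = 1 + 2·3^1 + 2·3^2 + 1·3^5 + 1·3^6. Digit sequence: (1, 2, 2, 0, 0, 1, 1).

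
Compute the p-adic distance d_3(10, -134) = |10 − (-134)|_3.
d_3(10, -134) = 1/9

Step 1 — x − y = 10 − (-134) = 144. Step 2 — v_3(144) = 2 (factor: 144 = (3^2 · 16); the sign does not affect v_p). Step 3 — |x − y|_3 = 3^{-2} = 1/9.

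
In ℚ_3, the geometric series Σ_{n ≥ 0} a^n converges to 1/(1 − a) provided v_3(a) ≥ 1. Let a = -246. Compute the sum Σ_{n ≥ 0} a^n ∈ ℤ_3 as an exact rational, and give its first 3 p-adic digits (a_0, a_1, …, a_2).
Σ a^n = 1/(1 − a) = 1/247;  first 3 digits = (1, 2, 0)

v_3(a) = 1 ≥ 1, so the series converges in ℤ_3 to 1/(1 − a) = 1/(1 − (-246)) = 1/247. Expand this rational in ℤ_3: compute digits iteratively via d_i = x_i mod 3, x_{i+1} = (x_i − d_i)/3. The first 3 digits are (1, 2, 0).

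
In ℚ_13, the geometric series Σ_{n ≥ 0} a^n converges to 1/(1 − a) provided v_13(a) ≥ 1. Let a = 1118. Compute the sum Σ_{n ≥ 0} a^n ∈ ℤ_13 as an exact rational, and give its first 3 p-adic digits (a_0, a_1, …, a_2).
Σ a^n = 1/(1 − a) = -1/1117;  first 3 digits = (1, 8, 5)

v_13(a) = 1 ≥ 1, so the series converges in ℤ_13 to 1/(1 − a) = 1/(1 − 1118) = -1/1117. Expand this rational in ℤ_13: compute digits iteratively via d_i = x_i mod 13, x_{i+1} = (x_i − d_i)/13. The first 3 digits are (1, 8, 5).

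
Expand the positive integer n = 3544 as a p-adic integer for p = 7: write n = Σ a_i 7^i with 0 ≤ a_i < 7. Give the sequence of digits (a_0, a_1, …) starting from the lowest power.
(a_0, a_1, …) = (2, 2, 2, 3, 1)

Repeated division by 7 gives the digits low-to-high: 3544 = 2 + 2·7^1 + 2·7^2 + 3·7^3 + 1·7^4. Digit sequence: (2, 2, 2, 3, 1).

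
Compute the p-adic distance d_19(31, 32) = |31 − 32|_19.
d_19(31, 32) = 1

Step 1 — x − y = 31 − 32 = -1. Step 2 — v_19(-1) = 0 (factor: -1 = −(19^0 · 1); the sign does not affect v_p). Step 3 — |x − y|_19 = 19^{0} = 1.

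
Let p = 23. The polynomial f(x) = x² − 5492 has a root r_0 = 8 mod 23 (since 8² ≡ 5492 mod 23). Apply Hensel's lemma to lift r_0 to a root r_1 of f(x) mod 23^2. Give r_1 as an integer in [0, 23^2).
r_1 = 215 (mod 529)

Hensel's recurrence: r_{i+1} = r_i − f(r_i)·(f′(r_i))^{-1} mod 23^{i+2}, with f′(x) = 2x. Iterate:
  r_0 = 8 (mod 23)
  r_1 = 215 (mod 529)
Final: r_1 = 215, and one checks f(r_1) ≡ 0 mod 23^2.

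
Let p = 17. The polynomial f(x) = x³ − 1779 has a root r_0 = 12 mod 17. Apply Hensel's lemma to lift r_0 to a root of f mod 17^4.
r_3 = 37548 (mod 83521)

Hensel: r_{i+1} = r_i − f(r_i)/f′(r_i) mod 17^{i+2}, where f′(x) = 3x². Iterate:
  r_0 = 12 (mod 17)
  r_1 = 267 (mod 289)
  r_2 = 3157 (mod 4913)
  r_3 = 37548 (mod 83521)
Final: r = 37548 with f(r) ≡ 0 mod 17^4.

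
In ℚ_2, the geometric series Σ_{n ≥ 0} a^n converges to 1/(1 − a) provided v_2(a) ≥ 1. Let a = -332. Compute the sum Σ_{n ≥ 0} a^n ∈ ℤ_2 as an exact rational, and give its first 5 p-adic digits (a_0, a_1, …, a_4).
Σ a^n = 1/(1 − a) = 1/333;  first 5 digits = (1, 0, 1, 0, 0)

v_2(a) = 2 ≥ 1, so the series converges in ℤ_2 to 1/(1 − a) = 1/(1 − (-332)) = 1/333. Expand this rational in ℤ_2: compute digits iteratively via d_i = x_i mod 2, x_{i+1} = (x_i − d_i)/2. The first 5 digits are (1, 0, 1, 0, 0).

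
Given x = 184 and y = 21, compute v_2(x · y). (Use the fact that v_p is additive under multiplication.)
v_2(3864) = 3

v_p(x) = 3 (factor: 184 = 2^3 · 23); v_p(y) = 0 (factor: 21 = 2^0 · 21). Additivity: v_p(xy) = v_p(x) + v_p(y) = 3 + 0 = 3. (Direct check: xy = 3864 = 2^3 · (483).)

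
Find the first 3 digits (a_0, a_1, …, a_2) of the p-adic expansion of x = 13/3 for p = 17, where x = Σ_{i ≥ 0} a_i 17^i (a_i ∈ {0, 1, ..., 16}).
(a_0, …, a_2) = (10, 11, 5)

v_17(13/3) = 0 (numerator and denominator both coprime to 17), so x ∈ ℤ_17^×. Compute digits iteratively via a_i = x_i mod 17, x_{i+1} = (x_i − a_i)/17, with x_0 = x:
  x_0 = 13/3;  a_0 = 10;  x_1 = (x_0 − 10)/17 = -1/3
  x_1 = -1/3;  a_1 = 11;  x_2 = (x_1 − 11)/17 = -2/3
  x_2 = -2/3;  a_2 = 5;  x_3 = (x_2 − 5)/17 = -1/3
Digits: (10, 11, 5).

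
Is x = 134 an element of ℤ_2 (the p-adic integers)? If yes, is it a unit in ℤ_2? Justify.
x ∈ ℤ_2 but not a unit; v_2(x) = 1 > 0

ℤ_2 = {x ∈ ℚ_2 : v_2(x) ≥ 0} and ℤ_2^× = {x ∈ ℤ_2 : v_2(x) = 0}. Here v_2(134) = v_2(num) − v_2(den) = 1; compare against these criteria.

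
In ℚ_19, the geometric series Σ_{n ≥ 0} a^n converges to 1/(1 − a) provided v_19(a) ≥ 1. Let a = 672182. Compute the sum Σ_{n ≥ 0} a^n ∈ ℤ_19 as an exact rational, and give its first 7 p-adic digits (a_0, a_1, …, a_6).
Σ a^n = 1/(1 − a) = -1/672181;  first 7 digits = (1, 0, 0, 3, 5, 0, 9)

v_19(a) = 3 ≥ 1, so the series converges in ℤ_19 to 1/(1 − a) = 1/(1 − 672182) = -1/672181. Expand this rational in ℤ_19: compute digits iteratively via d_i = x_i mod 19, x_{i+1} = (x_i − d_i)/19. The first 7 digits are (1, 0, 0, 3, 5, 0, 9).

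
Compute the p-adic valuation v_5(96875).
v_5(96875) = 5

v_5(n) is the largest exponent k such that 5^k divides n. Factor out: 96875 = 5^5 · 31. (Sign doesn't affect v_p.) So v_5(96875) = 5.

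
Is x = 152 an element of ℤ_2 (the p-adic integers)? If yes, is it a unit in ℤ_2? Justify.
x ∈ ℤ_2 but not a unit; v_2(x) = 3 > 0

ℤ_2 = {x ∈ ℚ_2 : v_2(x) ≥ 0} and ℤ_2^× = {x ∈ ℤ_2 : v_2(x) = 0}. Here v_2(152) = v_2(num) − v_2(den) = 3; compare against these criteria.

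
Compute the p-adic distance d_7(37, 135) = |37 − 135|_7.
d_7(37, 135) = 1/49

Step 1 — x − y = 37 − 135 = -98. Step 2 — v_7(-98) = 2 (factor: -98 = −(7^2 · 2); the sign does not affect v_p). Step 3 — |x − y|_7 = 7^{-2} = 1/49.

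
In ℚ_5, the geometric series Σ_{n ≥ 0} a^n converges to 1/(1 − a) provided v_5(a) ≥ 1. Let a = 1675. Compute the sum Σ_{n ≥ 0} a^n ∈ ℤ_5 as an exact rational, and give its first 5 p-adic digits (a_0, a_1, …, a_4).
Σ a^n = 1/(1 − a) = -1/1674;  first 5 digits = (1, 0, 2, 3, 1)

v_5(a) = 2 ≥ 1, so the series converges in ℤ_5 to 1/(1 − a) = 1/(1 − 1675) = -1/1674. Expand this rational in ℤ_5: compute digits iteratively via d_i = x_i mod 5, x_{i+1} = (x_i − d_i)/5. The first 5 digits are (1, 0, 2, 3, 1).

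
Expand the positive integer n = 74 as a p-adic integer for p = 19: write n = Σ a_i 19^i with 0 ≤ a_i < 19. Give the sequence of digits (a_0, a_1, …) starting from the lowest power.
(a_0, a_1, …) = (17, 3)

Repeated division by 19 gives the digits low-to-high: 74 = 17 + 3·19^1. Digit sequence: (17, 3).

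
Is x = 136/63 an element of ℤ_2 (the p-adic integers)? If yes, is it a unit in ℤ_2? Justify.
x ∈ ℤ_2 but not a unit; v_2(x) = 3 > 0

ℤ_2 = {x ∈ ℚ_2 : v_2(x) ≥ 0} and ℤ_2^× = {x ∈ ℤ_2 : v_2(x) = 0}. Here v_2(136/63) = v_2(num) − v_2(den) = 3; compare against these criteria.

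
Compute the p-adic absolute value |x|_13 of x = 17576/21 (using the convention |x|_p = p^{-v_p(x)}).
|17576/21|_13 = 1/2197

Step 1 — compute v_13(x) by factoring powers of 13 out of the numerator and denominator: v_13(17576/21) = 3. Step 2 — apply |x|_p = p^{-v_p(x)} = 13^{-3} = 1/2197.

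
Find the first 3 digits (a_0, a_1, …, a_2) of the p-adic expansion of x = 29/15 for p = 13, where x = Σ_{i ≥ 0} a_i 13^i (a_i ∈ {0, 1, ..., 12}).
(a_0, …, a_2) = (8, 3, 11)

v_13(29/15) = 0 (numerator and denominator both coprime to 13), so x ∈ ℤ_13^×. Compute digits iteratively via a_i = x_i mod 13, x_{i+1} = (x_i − a_i)/13, with x_0 = x:
  x_0 = 29/15;  a_0 = 8;  x_1 = (x_0 − 8)/13 = -7/15
  x_1 = -7/15;  a_1 = 3;  x_2 = (x_1 − 3)/13 = -4/15
  x_2 = -4/15;  a_2 = 11;  x_3 = (x_2 − 11)/13 = -13/15
Digits: (8, 3, 11).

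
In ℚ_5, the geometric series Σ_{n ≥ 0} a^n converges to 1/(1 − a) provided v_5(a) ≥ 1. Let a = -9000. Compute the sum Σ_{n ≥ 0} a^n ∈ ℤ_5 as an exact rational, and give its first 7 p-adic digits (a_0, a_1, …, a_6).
Σ a^n = 1/(1 − a) = 1/9001;  first 7 digits = (1, 0, 0, 3, 0, 2, 3)

v_5(a) = 3 ≥ 1, so the series converges in ℤ_5 to 1/(1 − a) = 1/(1 − (-9000)) = 1/9001. Expand this rational in ℤ_5: compute digits iteratively via d_i = x_i mod 5, x_{i+1} = (x_i − d_i)/5. The first 7 digits are (1, 0, 0, 3, 0, 2, 3).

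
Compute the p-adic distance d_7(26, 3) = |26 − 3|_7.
d_7(26, 3) = 1

Step 1 — x − y = 26 − 3 = 23. Step 2 — v_7(23) = 0 (factor: 23 = (7^0 · 23); the sign does not affect v_p). Step 3 — |x − y|_7 = 7^{0} = 1.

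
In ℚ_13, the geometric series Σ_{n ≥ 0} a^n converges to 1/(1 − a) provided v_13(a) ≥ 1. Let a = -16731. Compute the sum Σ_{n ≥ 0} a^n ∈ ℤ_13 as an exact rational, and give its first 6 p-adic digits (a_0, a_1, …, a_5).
Σ a^n = 1/(1 − a) = 1/16732;  first 6 digits = (1, 0, 5, 5, 11, 12)

v_13(a) = 2 ≥ 1, so the series converges in ℤ_13 to 1/(1 − a) = 1/(1 − (-16731)) = 1/16732. Expand this rational in ℤ_13: compute digits iteratively via d_i = x_i mod 13, x_{i+1} = (x_i − d_i)/13. The first 6 digits are (1, 0, 5, 5, 11, 12).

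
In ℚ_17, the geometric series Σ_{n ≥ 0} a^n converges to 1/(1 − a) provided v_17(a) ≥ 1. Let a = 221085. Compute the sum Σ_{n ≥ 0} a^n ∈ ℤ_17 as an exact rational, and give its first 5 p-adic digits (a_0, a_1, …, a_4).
Σ a^n = 1/(1 − a) = -1/221084;  first 5 digits = (1, 0, 0, 11, 2)

v_17(a) = 3 ≥ 1, so the series converges in ℤ_17 to 1/(1 − a) = 1/(1 − 221085) = -1/221084. Expand this rational in ℤ_17: compute digits iteratively via d_i = x_i mod 17, x_{i+1} = (x_i − d_i)/17. The first 5 digits are (1, 0, 0, 11, 2).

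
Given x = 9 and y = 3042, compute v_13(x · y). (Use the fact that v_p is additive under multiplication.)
v_13(27378) = 2

v_p(x) = 0 (factor: 9 = 13^0 · 9); v_p(y) = 2 (factor: 3042 = 13^2 · 18). Additivity: v_p(xy) = v_p(x) + v_p(y) = 0 + 2 = 2. (Direct check: xy = 27378 = 13^2 · (162).)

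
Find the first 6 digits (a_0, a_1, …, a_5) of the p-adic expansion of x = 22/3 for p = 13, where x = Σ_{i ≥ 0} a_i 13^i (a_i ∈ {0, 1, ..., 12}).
(a_0, …, a_5) = (3, 9, 8, 8, 8, 8)

v_13(22/3) = 0 (numerator and denominator both coprime to 13), so x ∈ ℤ_13^×. Compute digits iteratively via a_i = x_i mod 13, x_{i+1} = (x_i − a_i)/13, with x_0 = x:
  x_0 = 22/3;  a_0 = 3;  x_1 = (x_0 − 3)/13 = 1/3
  x_1 = 1/3;  a_1 = 9;  x_2 = (x_1 − 9)/13 = -2/3
  x_2 = -2/3;  a_2 = 8;  x_3 = (x_2 − 8)/13 = -2/3
  x_3 = -2/3;  a_3 = 8;  x_4 = (x_3 − 8)/13 = -2/3
  x_4 = -2/3;  a_4 = 8;  x_5 = (x_4 − 8)/13 = -2/3
  x_5 = -2/3;  a_5 = 8;  x_6 = (x_5 − 8)/13 = -2/3
Digits: (3, 9, 8, 8, 8, 8).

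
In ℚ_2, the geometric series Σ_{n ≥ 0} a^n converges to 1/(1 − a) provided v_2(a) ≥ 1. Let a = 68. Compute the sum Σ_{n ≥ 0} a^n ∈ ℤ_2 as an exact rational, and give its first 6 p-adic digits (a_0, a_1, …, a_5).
Σ a^n = 1/(1 − a) = -1/67;  first 6 digits = (1, 0, 1, 0, 1, 0)

v_2(a) = 2 ≥ 1, so the series converges in ℤ_2 to 1/(1 − a) = 1/(1 − 68) = -1/67. Expand this rational in ℤ_2: compute digits iteratively via d_i = x_i mod 2, x_{i+1} = (x_i − d_i)/2. The first 6 digits are (1, 0, 1, 0, 1, 0).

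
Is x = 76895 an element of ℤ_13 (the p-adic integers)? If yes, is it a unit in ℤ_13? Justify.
x ∈ ℤ_13 but not a unit; v_13(x) = 3 > 0

ℤ_13 = {x ∈ ℚ_13 : v_13(x) ≥ 0} and ℤ_13^× = {x ∈ ℤ_13 : v_13(x) = 0}. Here v_13(76895) = v_13(num) − v_13(den) = 3; compare against these criteria.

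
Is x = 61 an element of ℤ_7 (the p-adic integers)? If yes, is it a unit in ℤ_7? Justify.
x ∈ ℤ_7^× (unit); v_7(x) = 0

ℤ_7 = {x ∈ ℚ_7 : v_7(x) ≥ 0} and ℤ_7^× = {x ∈ ℤ_7 : v_7(x) = 0}. Here v_7(61) = v_7(num) − v_7(den) = 0; compare against these criteria.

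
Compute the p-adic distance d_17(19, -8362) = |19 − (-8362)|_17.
d_17(19, -8362) = 1/289

Step 1 — x − y = 19 − (-8362) = 8381. Step 2 — v_17(8381) = 2 (factor: 8381 = (17^2 · 29); the sign does not affect v_p). Step 3 — |x − y|_17 = 17^{-2} = 1/289.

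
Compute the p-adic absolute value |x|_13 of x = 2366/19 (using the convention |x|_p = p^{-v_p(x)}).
|2366/19|_13 = 1/169

Step 1 — compute v_13(x) by factoring powers of 13 out of the numerator and denominator: v_13(2366/19) = 2. Step 2 — apply |x|_p = p^{-v_p(x)} = 13^{-2} = 1/169.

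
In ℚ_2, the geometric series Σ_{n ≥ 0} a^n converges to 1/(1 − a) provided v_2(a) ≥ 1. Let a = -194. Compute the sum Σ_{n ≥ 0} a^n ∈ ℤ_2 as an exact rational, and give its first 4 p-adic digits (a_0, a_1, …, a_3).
Σ a^n = 1/(1 − a) = 1/195;  first 4 digits = (1, 1, 0, 1)

v_2(a) = 1 ≥ 1, so the series converges in ℤ_2 to 1/(1 − a) = 1/(1 − (-194)) = 1/195. Expand this rational in ℤ_2: compute digits iteratively via d_i = x_i mod 2, x_{i+1} = (x_i − d_i)/2. The first 4 digits are (1, 1, 0, 1).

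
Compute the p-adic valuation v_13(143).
v_13(143) = 1

v_13(n) is the largest exponent k such that 13^k divides n. Factor out: 143 = 13^1 · 11. (Sign doesn't affect v_p.) So v_13(143) = 1.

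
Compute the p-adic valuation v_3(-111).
v_3(-111) = 1

v_3(n) is the largest exponent k such that 3^k divides n. Factor out: -111 = -3^1 · 37. (Sign doesn't affect v_p.) So v_3(-111) = 1.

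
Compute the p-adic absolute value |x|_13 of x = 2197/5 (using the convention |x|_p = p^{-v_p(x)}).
|2197/5|_13 = 1/2197

Step 1 — compute v_13(x) by factoring powers of 13 out of the numerator and denominator: v_13(2197/5) = 3. Step 2 — apply |x|_p = p^{-v_p(x)} = 13^{-3} = 1/2197.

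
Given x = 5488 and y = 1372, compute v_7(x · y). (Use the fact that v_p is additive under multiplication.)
v_7(7529536) = 6

v_p(x) = 3 (factor: 5488 = 7^3 · 16); v_p(y) = 3 (factor: 1372 = 7^3 · 4). Additivity: v_p(xy) = v_p(x) + v_p(y) = 3 + 3 = 6. (Direct check: xy = 7529536 = 7^6 · (64).)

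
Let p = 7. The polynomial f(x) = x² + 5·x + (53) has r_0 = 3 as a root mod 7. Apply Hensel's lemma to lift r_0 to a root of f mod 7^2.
r_1 = 45 (mod 49)

Hensel: r_{i+1} = r_i − f(r_i)·(f′(r_i))^{-1} mod 7^{i+2}, f′(x) = 2x + 5. Iterate:
  r_0 = 3 (mod 7)
  r_1 = 45 (mod 49)
Final: r = 45 satisfies f(r) ≡ 0 mod 7^2.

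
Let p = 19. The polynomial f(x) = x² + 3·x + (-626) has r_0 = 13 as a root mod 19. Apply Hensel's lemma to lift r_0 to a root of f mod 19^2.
r_1 = 127 (mod 361)

Hensel: r_{i+1} = r_i − f(r_i)·(f′(r_i))^{-1} mod 19^{i+2}, f′(x) = 2x + 3. Iterate:
  r_0 = 13 (mod 19)
  r_1 = 127 (mod 361)
Final: r = 127 satisfies f(r) ≡ 0 mod 19^2.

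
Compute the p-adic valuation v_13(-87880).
v_13(-87880) = 3

v_13(n) is the largest exponent k such that 13^k divides n. Factor out: -87880 = -13^3 · 40. (Sign doesn't affect v_p.) So v_13(-87880) = 3.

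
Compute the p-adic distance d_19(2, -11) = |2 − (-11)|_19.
d_19(2, -11) = 1

Step 1 — x − y = 2 − (-11) = 13. Step 2 — v_19(13) = 0 (factor: 13 = (19^0 · 13); the sign does not affect v_p). Step 3 — |x − y|_19 = 19^{0} = 1.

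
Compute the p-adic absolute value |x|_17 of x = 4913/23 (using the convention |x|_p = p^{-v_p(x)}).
|4913/23|_17 = 1/4913

Step 1 — compute v_17(x) by factoring powers of 17 out of the numerator and denominator: v_17(4913/23) = 3. Step 2 — apply |x|_p = p^{-v_p(x)} = 17^{-3} = 1/4913.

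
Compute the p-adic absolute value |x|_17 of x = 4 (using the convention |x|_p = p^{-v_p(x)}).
|4|_17 = 1

Step 1 — compute v_17(x) by factoring powers of 17 out of the numerator and denominator: v_17(4) = 0. Step 2 — apply |x|_p = p^{-v_p(x)} = 17^{0} = 1.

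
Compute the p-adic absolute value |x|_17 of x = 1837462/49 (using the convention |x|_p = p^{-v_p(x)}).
|1837462/49|_17 = 1/83521

Step 1 — compute v_17(x) by factoring powers of 17 out of the numerator and denominator: v_17(1837462/49) = 4. Step 2 — apply |x|_p = p^{-v_p(x)} = 17^{-4} = 1/83521.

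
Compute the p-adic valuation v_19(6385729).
v_19(6385729) = 4

v_19(n) is the largest exponent k such that 19^k divides n. Factor out: 6385729 = 19^4 · 49. (Sign doesn't affect v_p.) So v_19(6385729) = 4.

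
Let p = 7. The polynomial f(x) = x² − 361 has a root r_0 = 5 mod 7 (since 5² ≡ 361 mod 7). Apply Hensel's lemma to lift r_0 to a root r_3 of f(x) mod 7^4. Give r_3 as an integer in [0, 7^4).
r_3 = 19 (mod 2401)

Hensel's recurrence: r_{i+1} = r_i − f(r_i)·(f′(r_i))^{-1} mod 7^{i+2}, with f′(x) = 2x. Iterate:
  r_0 = 5 (mod 7)
  r_1 = 19 (mod 49)
  r_2 = 19 (mod 343)
  r_3 = 19 (mod 2401)
Final: r_3 = 19, and one checks f(r_3) ≡ 0 mod 7^4.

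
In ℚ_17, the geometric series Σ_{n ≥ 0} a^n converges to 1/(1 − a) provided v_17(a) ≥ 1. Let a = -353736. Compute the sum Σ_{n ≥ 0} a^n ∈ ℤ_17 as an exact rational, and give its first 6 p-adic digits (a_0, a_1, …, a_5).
Σ a^n = 1/(1 − a) = 1/353737;  first 6 digits = (1, 0, 0, 13, 12, 16)

v_17(a) = 3 ≥ 1, so the series converges in ℤ_17 to 1/(1 − a) = 1/(1 − (-353736)) = 1/353737. Expand this rational in ℤ_17: compute digits iteratively via d_i = x_i mod 17, x_{i+1} = (x_i − d_i)/17. The first 6 digits are (1, 0, 0, 13, 12, 16).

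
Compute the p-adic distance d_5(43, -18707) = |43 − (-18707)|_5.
d_5(43, -18707) = 1/3125

Step 1 — x − y = 43 − (-18707) = 18750. Step 2 — v_5(18750) = 5 (factor: 18750 = (5^5 · 6); the sign does not affect v_p). Step 3 — |x − y|_5 = 5^{-5} = 1/3125.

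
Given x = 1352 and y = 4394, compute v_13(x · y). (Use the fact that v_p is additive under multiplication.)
v_13(5940688) = 5

v_p(x) = 2 (factor: 1352 = 13^2 · 8); v_p(y) = 3 (factor: 4394 = 13^3 · 2). Additivity: v_p(xy) = v_p(x) + v_p(y) = 2 + 3 = 5. (Direct check: xy = 5940688 = 13^5 · (16).)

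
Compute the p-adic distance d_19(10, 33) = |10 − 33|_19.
d_19(10, 33) = 1

Step 1 — x − y = 10 − 33 = -23. Step 2 — v_19(-23) = 0 (factor: -23 = −(19^0 · 23); the sign does not affect v_p). Step 3 — |x − y|_19 = 19^{0} = 1.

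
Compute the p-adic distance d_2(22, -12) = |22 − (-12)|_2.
d_2(22, -12) = 1/2

Step 1 — x − y = 22 − (-12) = 34. Step 2 — v_2(34) = 1 (factor: 34 = (2^1 · 17); the sign does not affect v_p). Step 3 — |x − y|_2 = 2^{-1} = 1/2.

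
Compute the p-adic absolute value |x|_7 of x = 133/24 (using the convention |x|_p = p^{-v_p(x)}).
|133/24|_7 = 1/7

Step 1 — compute v_7(x) by factoring powers of 7 out of the numerator and denominator: v_7(133/24) = 1. Step 2 — apply |x|_p = p^{-v_p(x)} = 7^{-1} = 1/7.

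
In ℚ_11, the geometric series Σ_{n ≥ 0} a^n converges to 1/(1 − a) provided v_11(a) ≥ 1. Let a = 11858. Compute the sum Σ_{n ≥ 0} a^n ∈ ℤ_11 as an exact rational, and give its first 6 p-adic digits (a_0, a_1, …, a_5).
Σ a^n = 1/(1 − a) = -1/11857;  first 6 digits = (1, 0, 10, 8, 1, 4)

v_11(a) = 2 ≥ 1, so the series converges in ℤ_11 to 1/(1 − a) = 1/(1 − 11858) = -1/11857. Expand this rational in ℤ_11: compute digits iteratively via d_i = x_i mod 11, x_{i+1} = (x_i − d_i)/11. The first 6 digits are (1, 0, 10, 8, 1, 4).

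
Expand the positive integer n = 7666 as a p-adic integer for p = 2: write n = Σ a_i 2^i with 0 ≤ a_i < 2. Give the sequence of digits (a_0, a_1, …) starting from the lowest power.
(a_0, a_1, …) = (0, 1, 0, 0, 1, 1, 1, 1, 1, 0, 1, 1, 1)

Repeated division by 2 gives the digits low-to-high: 7666 = 1·2^1 + 1·2^4 + 1·2^5 + 1·2^6 + 1·2^7 + 1·2^8 + 1·2^10 + 1·2^11 + 1·2^12. Digit sequence: (0, 1, 0, 0, 1, 1, 1, 1, 1, 0, 1, 1, 1).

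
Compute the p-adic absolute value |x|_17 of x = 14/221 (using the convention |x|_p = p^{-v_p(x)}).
|14/221|_17 = 17

Step 1 — compute v_17(x) by factoring powers of 17 out of the numerator and denominator: v_17(14/221) = -1. Step 2 — apply |x|_p = p^{-v_p(x)} = 17^{1} = 17.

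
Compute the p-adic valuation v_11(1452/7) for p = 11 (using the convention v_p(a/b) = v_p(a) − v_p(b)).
v_11(1452/7) = 2

Factor powers of 11 from the numerator and denominator of the reduced fraction: 1452 = 11^2 · 12 and 7 = 11^0 · 7. Apply v_p(a/b) = v_p(a) − v_p(b): v_11(1452/7) = 2 − 0 = 2.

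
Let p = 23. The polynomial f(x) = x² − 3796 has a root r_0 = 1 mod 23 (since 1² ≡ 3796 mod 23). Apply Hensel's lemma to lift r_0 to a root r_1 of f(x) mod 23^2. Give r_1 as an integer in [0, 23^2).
r_1 = 47 (mod 529)

Hensel's recurrence: r_{i+1} = r_i − f(r_i)·(f′(r_i))^{-1} mod 23^{i+2}, with f′(x) = 2x. Iterate:
  r_0 = 1 (mod 23)
  r_1 = 47 (mod 529)
Final: r_1 = 47, and one checks f(r_1) ≡ 0 mod 23^2.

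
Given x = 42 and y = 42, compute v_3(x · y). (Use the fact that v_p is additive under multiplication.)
v_3(1764) = 2

v_p(x) = 1 (factor: 42 = 3^1 · 14); v_p(y) = 1 (factor: 42 = 3^1 · 14). Additivity: v_p(xy) = v_p(x) + v_p(y) = 1 + 1 = 2. (Direct check: xy = 1764 = 3^2 · (196).)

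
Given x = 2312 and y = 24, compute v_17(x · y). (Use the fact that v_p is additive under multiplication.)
v_17(55488) = 2

v_p(x) = 2 (factor: 2312 = 17^2 · 8); v_p(y) = 0 (factor: 24 = 17^0 · 24). Additivity: v_p(xy) = v_p(x) + v_p(y) = 2 + 0 = 2. (Direct check: xy = 55488 = 17^2 · (192).)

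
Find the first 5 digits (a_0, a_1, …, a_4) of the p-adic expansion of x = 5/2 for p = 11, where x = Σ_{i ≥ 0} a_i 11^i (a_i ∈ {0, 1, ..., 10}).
(a_0, …, a_4) = (8, 5, 5, 5, 5)

v_11(5/2) = 0 (numerator and denominator both coprime to 11), so x ∈ ℤ_11^×. Compute digits iteratively via a_i = x_i mod 11, x_{i+1} = (x_i − a_i)/11, with x_0 = x:
  x_0 = 5/2;  a_0 = 8;  x_1 = (x_0 − 8)/11 = -1/2
  x_1 = -1/2;  a_1 = 5;  x_2 = (x_1 − 5)/11 = -1/2
  x_2 = -1/2;  a_2 = 5;  x_3 = (x_2 − 5)/11 = -1/2
  x_3 = -1/2;  a_3 = 5;  x_4 = (x_3 − 5)/11 = -1/2
  x_4 = -1/2;  a_4 = 5;  x_5 = (x_4 − 5)/11 = -1/2
Digits: (8, 5, 5, 5, 5).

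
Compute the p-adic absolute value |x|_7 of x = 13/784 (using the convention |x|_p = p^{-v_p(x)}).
|13/784|_7 = 49

Step 1 — compute v_7(x) by factoring powers of 7 out of the numerator and denominator: v_7(13/784) = -2. Step 2 — apply |x|_p = p^{-v_p(x)} = 7^{2} = 49.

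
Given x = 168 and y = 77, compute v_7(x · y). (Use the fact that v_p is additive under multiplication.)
v_7(12936) = 2

v_p(x) = 1 (factor: 168 = 7^1 · 24); v_p(y) = 1 (factor: 77 = 7^1 · 11). Additivity: v_p(xy) = v_p(x) + v_p(y) = 1 + 1 = 2. (Direct check: xy = 12936 = 7^2 · (264).)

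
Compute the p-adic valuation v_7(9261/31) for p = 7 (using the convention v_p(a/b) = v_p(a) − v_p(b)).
v_7(9261/31) = 3

Factor powers of 7 from the numerator and denominator of the reduced fraction: 9261 = 7^3 · 27 and 31 = 7^0 · 31. Apply v_p(a/b) = v_p(a) − v_p(b): v_7(9261/31) = 3 − 0 = 3.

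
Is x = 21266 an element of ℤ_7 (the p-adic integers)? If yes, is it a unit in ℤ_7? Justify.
x ∈ ℤ_7 but not a unit; v_7(x) = 3 > 0

ℤ_7 = {x ∈ ℚ_7 : v_7(x) ≥ 0} and ℤ_7^× = {x ∈ ℤ_7 : v_7(x) = 0}. Here v_7(21266) = v_7(num) − v_7(den) = 3; compare against these criteria.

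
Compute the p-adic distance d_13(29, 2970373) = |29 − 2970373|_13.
d_13(29, 2970373) = 1/371293

Step 1 — x − y = 29 − 2970373 = -2970344. Step 2 — v_13(-2970344) = 5 (factor: -2970344 = −(13^5 · 8); the sign does not affect v_p). Step 3 — |x − y|_13 = 13^{-5} = 1/371293.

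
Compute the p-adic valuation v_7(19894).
v_7(19894) = 3

v_7(n) is the largest exponent k such that 7^k divides n. Factor out: 19894 = 7^3 · 58. (Sign doesn't affect v_p.) So v_7(19894) = 3.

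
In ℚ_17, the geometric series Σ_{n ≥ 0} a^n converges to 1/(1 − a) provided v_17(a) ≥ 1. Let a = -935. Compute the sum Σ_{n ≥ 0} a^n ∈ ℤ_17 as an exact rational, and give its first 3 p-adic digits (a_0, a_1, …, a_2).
Σ a^n = 1/(1 − a) = 1/936;  first 3 digits = (1, 13, 12)

v_17(a) = 1 ≥ 1, so the series converges in ℤ_17 to 1/(1 − a) = 1/(1 − (-935)) = 1/936. Expand this rational in ℤ_17: compute digits iteratively via d_i = x_i mod 17, x_{i+1} = (x_i − d_i)/17. The first 3 digits are (1, 13, 12).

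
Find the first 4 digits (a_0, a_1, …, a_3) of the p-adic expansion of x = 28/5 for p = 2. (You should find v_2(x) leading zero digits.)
(a_0, …, a_3) = (0, 0, 1, 1)

v_2(28/5) = 2, so a_0 = ... = a_1 = 0. Factor out: x = 2^2 · u with u = 7/5 a unit in ℤ_2. Expand u iteratively via a_{v+i} = u_i mod 2, u_{i+1} = (u_i − a_{v+i})/2:
  u_0 = 7/5;  a_2 = 1;  u_1 = (u_0 − 1)/2 = 1/5
  u_1 = 1/5;  a_3 = 1;  u_2 = (u_1 − 1)/2 = -2/5
Digits: (0, 0, 1, 1).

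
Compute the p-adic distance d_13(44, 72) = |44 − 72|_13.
d_13(44, 72) = 1

Step 1 — x − y = 44 − 72 = -28. Step 2 — v_13(-28) = 0 (factor: -28 = −(13^0 · 28); the sign does not affect v_p). Step 3 — |x − y|_13 = 13^{0} = 1.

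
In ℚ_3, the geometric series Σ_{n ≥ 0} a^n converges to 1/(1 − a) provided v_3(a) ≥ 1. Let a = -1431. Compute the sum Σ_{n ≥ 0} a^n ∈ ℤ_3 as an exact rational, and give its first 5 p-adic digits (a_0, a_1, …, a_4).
Σ a^n = 1/(1 − a) = 1/1432;  first 5 digits = (1, 0, 0, 1, 0)

v_3(a) = 3 ≥ 1, so the series converges in ℤ_3 to 1/(1 − a) = 1/(1 − (-1431)) = 1/1432. Expand this rational in ℤ_3: compute digits iteratively via d_i = x_i mod 3, x_{i+1} = (x_i − d_i)/3. The first 5 digits are (1, 0, 0, 1, 0).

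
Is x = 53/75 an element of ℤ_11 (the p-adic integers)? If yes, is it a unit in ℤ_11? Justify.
x ∈ ℤ_11^× (unit); v_11(x) = 0

ℤ_11 = {x ∈ ℚ_11 : v_11(x) ≥ 0} and ℤ_11^× = {x ∈ ℤ_11 : v_11(x) = 0}. Here v_11(53/75) = v_11(num) − v_11(den) = 0; compare against these criteria.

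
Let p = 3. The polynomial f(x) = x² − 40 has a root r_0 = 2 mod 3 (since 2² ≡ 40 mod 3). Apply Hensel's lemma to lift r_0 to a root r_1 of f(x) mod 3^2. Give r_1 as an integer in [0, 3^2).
r_1 = 2 (mod 9)

Hensel's recurrence: r_{i+1} = r_i − f(r_i)·(f′(r_i))^{-1} mod 3^{i+2}, with f′(x) = 2x. Iterate:
  r_0 = 2 (mod 3)
  r_1 = 2 (mod 9)
Final: r_1 = 2, and one checks f(r_1) ≡ 0 mod 3^2.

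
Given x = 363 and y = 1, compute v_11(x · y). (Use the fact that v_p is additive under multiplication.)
v_11(363) = 2

v_p(x) = 2 (factor: 363 = 11^2 · 3); v_p(y) = 0 (factor: 1 = 11^0 · 1). Additivity: v_p(xy) = v_p(x) + v_p(y) = 2 + 0 = 2. (Direct check: xy = 363 = 11^2 · (3).)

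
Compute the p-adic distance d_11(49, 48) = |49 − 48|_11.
d_11(49, 48) = 1

Step 1 — x − y = 49 − 48 = 1. Step 2 — v_11(1) = 0 (factor: 1 = (11^0 · 1); the sign does not affect v_p). Step 3 — |x − y|_11 = 11^{0} = 1.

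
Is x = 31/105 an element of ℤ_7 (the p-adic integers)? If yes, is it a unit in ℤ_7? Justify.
x ∉ ℤ_7 (v_7(x) = -1 < 0)

ℤ_7 = {x ∈ ℚ_7 : v_7(x) ≥ 0} and ℤ_7^× = {x ∈ ℤ_7 : v_7(x) = 0}. Here v_7(31/105) = v_7(num) − v_7(den) = -1; compare against these criteria.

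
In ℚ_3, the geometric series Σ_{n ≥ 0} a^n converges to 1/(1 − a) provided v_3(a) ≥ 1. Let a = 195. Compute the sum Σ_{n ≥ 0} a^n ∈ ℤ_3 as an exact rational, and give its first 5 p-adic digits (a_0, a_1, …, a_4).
Σ a^n = 1/(1 − a) = -1/194;  first 5 digits = (1, 2, 1, 1, 1)

v_3(a) = 1 ≥ 1, so the series converges in ℤ_3 to 1/(1 − a) = 1/(1 − 195) = -1/194. Expand this rational in ℤ_3: compute digits iteratively via d_i = x_i mod 3, x_{i+1} = (x_i − d_i)/3. The first 5 digits are (1, 2, 1, 1, 1).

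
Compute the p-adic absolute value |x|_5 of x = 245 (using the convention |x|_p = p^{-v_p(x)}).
|245|_5 = 1/5

Step 1 — compute v_5(x) by factoring powers of 5 out of the numerator and denominator: v_5(245) = 1. Step 2 — apply |x|_p = p^{-v_p(x)} = 5^{-1} = 1/5.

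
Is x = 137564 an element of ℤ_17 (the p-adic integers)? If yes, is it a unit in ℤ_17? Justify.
x ∈ ℤ_17 but not a unit; v_17(x) = 3 > 0

ℤ_17 = {x ∈ ℚ_17 : v_17(x) ≥ 0} and ℤ_17^× = {x ∈ ℤ_17 : v_17(x) = 0}. Here v_17(137564) = v_17(num) − v_17(den) = 3; compare against these criteria.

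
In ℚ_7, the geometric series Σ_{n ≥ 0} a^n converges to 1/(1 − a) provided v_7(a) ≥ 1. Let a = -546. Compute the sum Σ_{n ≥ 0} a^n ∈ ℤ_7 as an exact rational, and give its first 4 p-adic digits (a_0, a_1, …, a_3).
Σ a^n = 1/(1 − a) = 1/547;  first 4 digits = (1, 6, 3, 5)

v_7(a) = 1 ≥ 1, so the series converges in ℤ_7 to 1/(1 − a) = 1/(1 − (-546)) = 1/547. Expand this rational in ℤ_7: compute digits iteratively via d_i = x_i mod 7, x_{i+1} = (x_i − d_i)/7. The first 4 digits are (1, 6, 3, 5).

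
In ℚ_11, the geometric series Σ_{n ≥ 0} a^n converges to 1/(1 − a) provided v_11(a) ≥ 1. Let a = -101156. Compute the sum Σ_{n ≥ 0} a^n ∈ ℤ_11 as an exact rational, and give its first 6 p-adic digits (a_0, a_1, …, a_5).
Σ a^n = 1/(1 − a) = 1/101157;  first 6 digits = (1, 0, 0, 1, 4, 10)

v_11(a) = 3 ≥ 1, so the series converges in ℤ_11 to 1/(1 − a) = 1/(1 − (-101156)) = 1/101157. Expand this rational in ℤ_11: compute digits iteratively via d_i = x_i mod 11, x_{i+1} = (x_i − d_i)/11. The first 6 digits are (1, 0, 0, 1, 4, 10).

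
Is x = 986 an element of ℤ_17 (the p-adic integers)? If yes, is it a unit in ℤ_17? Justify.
x ∈ ℤ_17 but not a unit; v_17(x) = 1 > 0

ℤ_17 = {x ∈ ℚ_17 : v_17(x) ≥ 0} and ℤ_17^× = {x ∈ ℤ_17 : v_17(x) = 0}. Here v_17(986) = v_17(num) − v_17(den) = 1; compare against these criteria.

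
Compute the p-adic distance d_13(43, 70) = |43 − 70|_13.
d_13(43, 70) = 1

Step 1 — x − y = 43 − 70 = -27. Step 2 — v_13(-27) = 0 (factor: -27 = −(13^0 · 27); the sign does not affect v_p). Step 3 — |x − y|_13 = 13^{0} = 1.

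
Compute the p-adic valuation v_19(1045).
v_19(1045) = 1

v_19(n) is the largest exponent k such that 19^k divides n. Factor out: 1045 = 19^1 · 55. (Sign doesn't affect v_p.) So v_19(1045) = 1.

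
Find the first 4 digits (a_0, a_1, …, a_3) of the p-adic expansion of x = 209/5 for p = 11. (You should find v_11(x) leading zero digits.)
(a_0, …, a_3) = (0, 6, 2, 2)

v_11(209/5) = 1, so a_0 = ... = a_0 = 0. Factor out: x = 11^1 · u with u = 19/5 a unit in ℤ_11. Expand u iteratively via a_{v+i} = u_i mod 11, u_{i+1} = (u_i − a_{v+i})/11:
  u_0 = 19/5;  a_1 = 6;  u_1 = (u_0 − 6)/11 = -1/5
  u_1 = -1/5;  a_2 = 2;  u_2 = (u_1 − 2)/11 = -1/5
  u_2 = -1/5;  a_3 = 2;  u_3 = (u_2 − 2)/11 = -1/5
Digits: (0, 6, 2, 2).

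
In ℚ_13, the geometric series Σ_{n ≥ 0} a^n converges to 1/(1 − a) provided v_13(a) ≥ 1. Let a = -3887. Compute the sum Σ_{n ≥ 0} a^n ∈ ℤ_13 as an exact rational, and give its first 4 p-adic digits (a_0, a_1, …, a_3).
Σ a^n = 1/(1 − a) = 1/3888;  first 4 digits = (1, 0, 3, 11)

v_13(a) = 2 ≥ 1, so the series converges in ℤ_13 to 1/(1 − a) = 1/(1 − (-3887)) = 1/3888. Expand this rational in ℤ_13: compute digits iteratively via d_i = x_i mod 13, x_{i+1} = (x_i − d_i)/13. The first 4 digits are (1, 0, 3, 11).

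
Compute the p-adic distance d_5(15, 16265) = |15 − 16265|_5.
d_5(15, 16265) = 1/625

Step 1 — x − y = 15 − 16265 = -16250. Step 2 — v_5(-16250) = 4 (factor: -16250 = −(5^4 · 26); the sign does not affect v_p). Step 3 — |x − y|_5 = 5^{-4} = 1/625.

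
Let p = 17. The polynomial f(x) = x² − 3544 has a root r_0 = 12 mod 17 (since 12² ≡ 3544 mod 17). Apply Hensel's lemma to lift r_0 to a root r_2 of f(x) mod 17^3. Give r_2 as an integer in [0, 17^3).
r_2 = 250 (mod 4913)

Hensel's recurrence: r_{i+1} = r_i − f(r_i)·(f′(r_i))^{-1} mod 17^{i+2}, with f′(x) = 2x. Iterate:
  r_0 = 12 (mod 17)
  r_1 = 250 (mod 289)
  r_2 = 250 (mod 4913)
Final: r_2 = 250, and one checks f(r_2) ≡ 0 mod 17^3.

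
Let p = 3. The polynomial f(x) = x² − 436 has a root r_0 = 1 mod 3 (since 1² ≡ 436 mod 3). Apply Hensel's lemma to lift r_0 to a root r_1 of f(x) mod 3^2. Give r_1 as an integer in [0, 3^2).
r_1 = 7 (mod 9)

Hensel's recurrence: r_{i+1} = r_i − f(r_i)·(f′(r_i))^{-1} mod 3^{i+2}, with f′(x) = 2x. Iterate:
  r_0 = 1 (mod 3)
  r_1 = 7 (mod 9)
Final: r_1 = 7, and one checks f(r_1) ≡ 0 mod 3^2.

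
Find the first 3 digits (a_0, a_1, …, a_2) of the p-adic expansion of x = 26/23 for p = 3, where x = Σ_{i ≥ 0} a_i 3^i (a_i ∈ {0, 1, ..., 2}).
(a_0, …, a_2) = (1, 2, 0)

v_3(26/23) = 0 (numerator and denominator both coprime to 3), so x ∈ ℤ_3^×. Compute digits iteratively via a_i = x_i mod 3, x_{i+1} = (x_i − a_i)/3, with x_0 = x:
  x_0 = 26/23;  a_0 = 1;  x_1 = (x_0 − 1)/3 = 1/23
  x_1 = 1/23;  a_1 = 2;  x_2 = (x_1 − 2)/3 = -15/23
  x_2 = -15/23;  a_2 = 0;  x_3 = (x_2 − 0)/3 = -5/23
Digits: (1, 2, 0).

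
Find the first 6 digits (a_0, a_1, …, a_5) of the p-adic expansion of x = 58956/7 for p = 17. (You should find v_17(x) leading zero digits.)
(a_0, …, a_5) = (0, 0, 0, 9, 2, 12)

v_17(58956/7) = 3, so a_0 = ... = a_2 = 0. Factor out: x = 17^3 · u with u = 12/7 a unit in ℤ_17. Expand u iteratively via a_{v+i} = u_i mod 17, u_{i+1} = (u_i − a_{v+i})/17:
  u_0 = 12/7;  a_3 = 9;  u_1 = (u_0 − 9)/17 = -3/7
  u_1 = -3/7;  a_4 = 2;  u_2 = (u_1 − 2)/17 = -1/7
  u_2 = -1/7;  a_5 = 12;  u_3 = (u_2 − 12)/17 = -5/7
Digits: (0, 0, 0, 9, 2, 12).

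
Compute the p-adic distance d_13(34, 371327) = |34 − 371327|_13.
d_13(34, 371327) = 1/371293

Step 1 — x − y = 34 − 371327 = -371293. Step 2 — v_13(-371293) = 5 (factor: -371293 = −(13^5 · 1); the sign does not affect v_p). Step 3 — |x − y|_13 = 13^{-5} = 1/371293.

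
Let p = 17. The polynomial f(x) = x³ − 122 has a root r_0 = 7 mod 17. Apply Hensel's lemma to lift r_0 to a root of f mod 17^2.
r_1 = 92 (mod 289)

Hensel: r_{i+1} = r_i − f(r_i)/f′(r_i) mod 17^{i+2}, where f′(x) = 3x². Iterate:
  r_0 = 7 (mod 17)
  r_1 = 92 (mod 289)
Final: r = 92 with f(r) ≡ 0 mod 17^2.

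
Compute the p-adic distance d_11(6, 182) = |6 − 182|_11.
d_11(6, 182) = 1/11

Step 1 — x − y = 6 − 182 = -176. Step 2 — v_11(-176) = 1 (factor: -176 = −(11^1 · 16); the sign does not affect v_p). Step 3 — |x − y|_11 = 11^{-1} = 1/11.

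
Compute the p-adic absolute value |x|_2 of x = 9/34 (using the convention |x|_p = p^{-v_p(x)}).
|9/34|_2 = 2

Step 1 — compute v_2(x) by factoring powers of 2 out of the numerator and denominator: v_2(9/34) = -1. Step 2 — apply |x|_p = p^{-v_p(x)} = 2^{1} = 2.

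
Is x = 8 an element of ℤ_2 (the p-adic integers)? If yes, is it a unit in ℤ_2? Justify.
x ∈ ℤ_2 but not a unit; v_2(x) = 3 > 0

ℤ_2 = {x ∈ ℚ_2 : v_2(x) ≥ 0} and ℤ_2^× = {x ∈ ℤ_2 : v_2(x) = 0}. Here v_2(8) = v_2(num) − v_2(den) = 3; compare against these criteria.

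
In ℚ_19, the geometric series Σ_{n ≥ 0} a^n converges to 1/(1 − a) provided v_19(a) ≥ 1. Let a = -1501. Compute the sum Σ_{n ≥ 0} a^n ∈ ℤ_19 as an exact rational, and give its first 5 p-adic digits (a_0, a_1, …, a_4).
Σ a^n = 1/(1 − a) = 1/1502;  first 5 digits = (1, 16, 4, 16, 7)

v_19(a) = 1 ≥ 1, so the series converges in ℤ_19 to 1/(1 − a) = 1/(1 − (-1501)) = 1/1502. Expand this rational in ℤ_19: compute digits iteratively via d_i = x_i mod 19, x_{i+1} = (x_i − d_i)/19. The first 5 digits are (1, 16, 4, 16, 7).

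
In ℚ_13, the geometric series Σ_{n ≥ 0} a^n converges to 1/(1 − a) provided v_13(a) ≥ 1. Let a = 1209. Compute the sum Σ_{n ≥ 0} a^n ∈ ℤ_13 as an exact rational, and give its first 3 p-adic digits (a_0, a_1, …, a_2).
Σ a^n = 1/(1 − a) = -1/1208;  first 3 digits = (1, 2, 11)

v_13(a) = 1 ≥ 1, so the series converges in ℤ_13 to 1/(1 − a) = 1/(1 − 1209) = -1/1208. Expand this rational in ℤ_13: compute digits iteratively via d_i = x_i mod 13, x_{i+1} = (x_i − d_i)/13. The first 3 digits are (1, 2, 11).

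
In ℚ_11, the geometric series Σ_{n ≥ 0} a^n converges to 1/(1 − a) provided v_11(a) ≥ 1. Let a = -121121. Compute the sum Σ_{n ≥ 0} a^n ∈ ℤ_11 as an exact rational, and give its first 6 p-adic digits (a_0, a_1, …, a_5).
Σ a^n = 1/(1 − a) = 1/121122;  first 6 digits = (1, 0, 0, 8, 2, 10)

v_11(a) = 3 ≥ 1, so the series converges in ℤ_11 to 1/(1 − a) = 1/(1 − (-121121)) = 1/121122. Expand this rational in ℤ_11: compute digits iteratively via d_i = x_i mod 11, x_{i+1} = (x_i − d_i)/11. The first 6 digits are (1, 0, 0, 8, 2, 10).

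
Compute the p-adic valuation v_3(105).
v_3(105) = 1

v_3(n) is the largest exponent k such that 3^k divides n. Factor out: 105 = 3^1 · 35. (Sign doesn't affect v_p.) So v_3(105) = 1.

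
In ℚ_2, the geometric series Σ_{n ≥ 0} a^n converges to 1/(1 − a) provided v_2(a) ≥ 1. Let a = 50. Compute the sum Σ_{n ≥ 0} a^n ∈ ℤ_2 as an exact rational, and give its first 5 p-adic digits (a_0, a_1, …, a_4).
Σ a^n = 1/(1 − a) = -1/49;  first 5 digits = (1, 1, 1, 1, 0)

v_2(a) = 1 ≥ 1, so the series converges in ℤ_2 to 1/(1 − a) = 1/(1 − 50) = -1/49. Expand this rational in ℤ_2: compute digits iteratively via d_i = x_i mod 2, x_{i+1} = (x_i − d_i)/2. The first 5 digits are (1, 1, 1, 1, 0).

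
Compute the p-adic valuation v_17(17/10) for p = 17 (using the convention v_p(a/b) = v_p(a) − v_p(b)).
v_17(17/10) = 1

Factor powers of 17 from the numerator and denominator of the reduced fraction: 17 = 17^1 · 1 and 10 = 17^0 · 10. Apply v_p(a/b) = v_p(a) − v_p(b): v_17(17/10) = 1 − 0 = 1.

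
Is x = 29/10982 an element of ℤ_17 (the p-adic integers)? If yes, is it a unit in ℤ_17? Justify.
x ∉ ℤ_17 (v_17(x) = -2 < 0)

ℤ_17 = {x ∈ ℚ_17 : v_17(x) ≥ 0} and ℤ_17^× = {x ∈ ℤ_17 : v_17(x) = 0}. Here v_17(29/10982) = v_17(num) − v_17(den) = -2; compare against these criteria.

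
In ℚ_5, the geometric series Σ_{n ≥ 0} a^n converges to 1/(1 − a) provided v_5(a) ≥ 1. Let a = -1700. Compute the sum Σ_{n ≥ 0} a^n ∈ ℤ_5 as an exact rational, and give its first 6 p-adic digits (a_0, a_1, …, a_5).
Σ a^n = 1/(1 − a) = 1/1701;  first 6 digits = (1, 0, 2, 1, 1, 4)

v_5(a) = 2 ≥ 1, so the series converges in ℤ_5 to 1/(1 − a) = 1/(1 − (-1700)) = 1/1701. Expand this rational in ℤ_5: compute digits iteratively via d_i = x_i mod 5, x_{i+1} = (x_i − d_i)/5. The first 6 digits are (1, 0, 2, 1, 1, 4).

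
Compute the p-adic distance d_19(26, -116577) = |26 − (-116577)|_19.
d_19(26, -116577) = 1/6859

Step 1 — x − y = 26 − (-116577) = 116603. Step 2 — v_19(116603) = 3 (factor: 116603 = (19^3 · 17); the sign does not affect v_p). Step 3 — |x − y|_19 = 19^{-3} = 1/6859.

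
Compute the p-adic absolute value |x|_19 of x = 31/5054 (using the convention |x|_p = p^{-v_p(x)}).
|31/5054|_19 = 361

Step 1 — compute v_19(x) by factoring powers of 19 out of the numerator and denominator: v_19(31/5054) = -2. Step 2 — apply |x|_p = p^{-v_p(x)} = 19^{2} = 361.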